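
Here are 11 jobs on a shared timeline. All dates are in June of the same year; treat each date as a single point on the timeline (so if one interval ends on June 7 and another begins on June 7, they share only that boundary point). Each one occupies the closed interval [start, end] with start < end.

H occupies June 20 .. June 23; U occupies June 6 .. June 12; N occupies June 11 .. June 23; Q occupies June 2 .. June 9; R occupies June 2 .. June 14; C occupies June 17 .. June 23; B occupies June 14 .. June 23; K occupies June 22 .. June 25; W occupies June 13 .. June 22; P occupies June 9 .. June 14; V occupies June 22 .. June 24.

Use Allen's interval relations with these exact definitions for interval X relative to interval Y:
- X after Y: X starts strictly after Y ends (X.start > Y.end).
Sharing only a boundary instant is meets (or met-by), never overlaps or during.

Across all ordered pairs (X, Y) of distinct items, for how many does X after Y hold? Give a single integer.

21

Checking all 110 ordered pairs for relation 'after'; matching pairs in alphabetical order:
(B, Q): B after Q ✓
(B, U): B after U ✓
(C, P): C after P ✓
(C, Q): C after Q ✓
(C, R): C after R ✓
(C, U): C after U ✓
(H, P): H after P ✓
(H, Q): H after Q ✓
(H, R): H after R ✓
(H, U): H after U ✓
(K, P): K after P ✓
(K, Q): K after Q ✓
(K, R): K after R ✓
(K, U): K after U ✓
(N, Q): N after Q ✓
(V, P): V after P ✓
(V, Q): V after Q ✓
(V, R): V after R ✓
(V, U): V after U ✓
(W, Q): W after Q ✓
(W, U): W after U ✓
Count: 21.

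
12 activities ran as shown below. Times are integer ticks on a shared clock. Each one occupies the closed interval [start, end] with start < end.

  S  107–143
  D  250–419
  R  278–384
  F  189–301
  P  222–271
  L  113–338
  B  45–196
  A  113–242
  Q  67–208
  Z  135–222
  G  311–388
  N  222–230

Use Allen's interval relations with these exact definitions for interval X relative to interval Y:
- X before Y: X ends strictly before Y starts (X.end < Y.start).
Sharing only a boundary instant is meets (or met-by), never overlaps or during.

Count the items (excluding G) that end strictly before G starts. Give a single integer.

8

Target G = [311, 388].
A [113, 242] → before → counts.
B [45, 196] → before → counts.
D [250, 419] → contains → no.
F [189, 301] → before → counts.
L [113, 338] → overlaps → no.
N [222, 230] → before → counts.
P [222, 271] → before → counts.
Q [67, 208] → before → counts.
R [278, 384] → overlaps → no.
S [107, 143] → before → counts.
Z [135, 222] → before → counts.
Total: 8.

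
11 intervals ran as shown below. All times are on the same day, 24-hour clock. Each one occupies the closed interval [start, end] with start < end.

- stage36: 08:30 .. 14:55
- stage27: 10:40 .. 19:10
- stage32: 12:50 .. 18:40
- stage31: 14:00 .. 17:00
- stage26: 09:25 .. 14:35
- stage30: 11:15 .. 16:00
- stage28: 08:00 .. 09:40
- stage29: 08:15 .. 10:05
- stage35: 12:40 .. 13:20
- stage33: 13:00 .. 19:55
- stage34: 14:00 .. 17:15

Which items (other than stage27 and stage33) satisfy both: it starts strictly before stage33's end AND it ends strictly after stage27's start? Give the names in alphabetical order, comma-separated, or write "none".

stage26, stage30, stage31, stage32, stage34, stage35, stage36

Conditions: its start is strictly before stage33's end (X.start < 19:55) AND its end is strictly after stage27's start (X.end > 10:40).
stage26: start 09:25 < 19:55? ✓; end 14:35 > 10:40? ✓ → yes.
stage28: start 08:00 < 19:55? ✓; end 09:40 > 10:40? ✗ → no.
stage29: start 08:15 < 19:55? ✓; end 10:05 > 10:40? ✗ → no.
stage30: start 11:15 < 19:55? ✓; end 16:00 > 10:40? ✓ → yes.
stage31: start 14:00 < 19:55? ✓; end 17:00 > 10:40? ✓ → yes.
stage32: start 12:50 < 19:55? ✓; end 18:40 > 10:40? ✓ → yes.
stage34: start 14:00 < 19:55? ✓; end 17:15 > 10:40? ✓ → yes.
stage35: start 12:40 < 19:55? ✓; end 13:20 > 10:40? ✓ → yes.
stage36: start 08:30 < 19:55? ✓; end 14:55 > 10:40? ✓ → yes.
Result: stage26, stage30, stage31, stage32, stage34, stage35, stage36.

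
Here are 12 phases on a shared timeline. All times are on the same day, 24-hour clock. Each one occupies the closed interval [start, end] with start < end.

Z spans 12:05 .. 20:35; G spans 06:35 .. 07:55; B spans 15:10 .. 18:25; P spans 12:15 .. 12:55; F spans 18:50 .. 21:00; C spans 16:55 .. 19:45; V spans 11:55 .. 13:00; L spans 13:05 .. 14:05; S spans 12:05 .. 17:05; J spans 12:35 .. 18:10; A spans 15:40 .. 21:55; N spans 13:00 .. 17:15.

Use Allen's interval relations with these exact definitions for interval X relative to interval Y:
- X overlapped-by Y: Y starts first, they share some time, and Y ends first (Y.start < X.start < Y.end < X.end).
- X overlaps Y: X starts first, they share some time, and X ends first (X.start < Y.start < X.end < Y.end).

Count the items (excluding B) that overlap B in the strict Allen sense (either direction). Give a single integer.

5

Target B = [15:10, 18:25].
A [15:40, 21:55] → overlapped-by → counts.
C [16:55, 19:45] → overlapped-by → counts.
F [18:50, 21:00] → after → no.
G [06:35, 07:55] → before → no.
J [12:35, 18:10] → overlaps → counts.
L [13:05, 14:05] → before → no.
N [13:00, 17:15] → overlaps → counts.
P [12:15, 12:55] → before → no.
S [12:05, 17:05] → overlaps → counts.
V [11:55, 13:00] → before → no.
Z [12:05, 20:35] → contains → no.
Total: 5.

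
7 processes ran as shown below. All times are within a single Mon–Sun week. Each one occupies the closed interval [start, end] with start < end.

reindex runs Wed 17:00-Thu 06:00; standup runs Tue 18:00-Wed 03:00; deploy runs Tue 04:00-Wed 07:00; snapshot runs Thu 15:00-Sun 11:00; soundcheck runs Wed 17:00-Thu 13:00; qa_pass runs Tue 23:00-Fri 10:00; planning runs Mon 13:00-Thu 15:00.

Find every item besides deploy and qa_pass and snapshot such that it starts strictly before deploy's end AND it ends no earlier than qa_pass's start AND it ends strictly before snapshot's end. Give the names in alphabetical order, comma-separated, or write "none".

Conditions: its start is strictly before deploy's end (X.start < Wed 07:00) AND its end is no earlier than qa_pass's start (X.end >= Tue 23:00) AND its end is strictly before snapshot's end (X.end < Sun 11:00).
planning: start Mon 13:00 < Wed 07:00? ✓; end Thu 15:00 >= Tue 23:00? ✓; end Thu 15:00 < Sun 11:00? ✓ → yes.
reindex: start Wed 17:00 < Wed 07:00? ✗; end Thu 06:00 >= Tue 23:00? ✓; end Thu 06:00 < Sun 11:00? ✓ → no.
soundcheck: start Wed 17:00 < Wed 07:00? ✗; end Thu 13:00 >= Tue 23:00? ✓; end Thu 13:00 < Sun 11:00? ✓ → no.
standup: start Tue 18:00 < Wed 07:00? ✓; end Wed 03:00 >= Tue 23:00? ✓; end Wed 03:00 < Sun 11:00? ✓ → yes.
Result: planning, standup.

planning, standup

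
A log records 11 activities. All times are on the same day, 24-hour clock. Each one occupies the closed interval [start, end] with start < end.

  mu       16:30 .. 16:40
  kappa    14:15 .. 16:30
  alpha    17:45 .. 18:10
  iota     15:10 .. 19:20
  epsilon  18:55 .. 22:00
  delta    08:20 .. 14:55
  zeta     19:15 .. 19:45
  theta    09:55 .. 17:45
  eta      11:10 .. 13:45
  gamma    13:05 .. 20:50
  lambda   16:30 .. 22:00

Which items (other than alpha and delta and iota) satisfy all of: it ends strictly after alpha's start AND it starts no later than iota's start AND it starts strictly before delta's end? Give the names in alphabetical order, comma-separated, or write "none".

gamma

Conditions: its end is strictly after alpha's start (X.end > 17:45) AND its start is no later than iota's start (X.start <= 15:10) AND its start is strictly before delta's end (X.start < 14:55).
epsilon: end 22:00 > 17:45? ✓; start 18:55 <= 15:10? ✗; start 18:55 < 14:55? ✗ → no.
eta: end 13:45 > 17:45? ✗; start 11:10 <= 15:10? ✓; start 11:10 < 14:55? ✓ → no.
gamma: end 20:50 > 17:45? ✓; start 13:05 <= 15:10? ✓; start 13:05 < 14:55? ✓ → yes.
kappa: end 16:30 > 17:45? ✗; start 14:15 <= 15:10? ✓; start 14:15 < 14:55? ✓ → no.
lambda: end 22:00 > 17:45? ✓; start 16:30 <= 15:10? ✗; start 16:30 < 14:55? ✗ → no.
mu: end 16:40 > 17:45? ✗; start 16:30 <= 15:10? ✗; start 16:30 < 14:55? ✗ → no.
theta: end 17:45 > 17:45? ✗; start 09:55 <= 15:10? ✓; start 09:55 < 14:55? ✓ → no.
zeta: end 19:45 > 17:45? ✓; start 19:15 <= 15:10? ✗; start 19:15 < 14:55? ✗ → no.
Result: gamma.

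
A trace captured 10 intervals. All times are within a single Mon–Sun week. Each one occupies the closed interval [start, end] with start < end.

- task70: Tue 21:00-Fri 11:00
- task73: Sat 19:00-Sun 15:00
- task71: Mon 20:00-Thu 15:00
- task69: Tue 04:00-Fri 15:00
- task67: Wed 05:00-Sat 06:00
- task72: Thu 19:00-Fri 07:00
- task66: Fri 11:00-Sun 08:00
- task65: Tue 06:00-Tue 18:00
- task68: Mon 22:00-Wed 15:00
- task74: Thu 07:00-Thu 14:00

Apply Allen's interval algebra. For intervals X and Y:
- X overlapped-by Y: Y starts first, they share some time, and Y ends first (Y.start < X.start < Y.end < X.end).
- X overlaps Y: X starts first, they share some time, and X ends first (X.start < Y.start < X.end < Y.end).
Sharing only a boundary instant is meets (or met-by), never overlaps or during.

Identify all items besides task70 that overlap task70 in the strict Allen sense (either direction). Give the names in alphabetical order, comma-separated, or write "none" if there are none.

task67, task68, task71

Target task70 = [Tue 21:00, Fri 11:00].
task65 [Tue 06:00, Tue 18:00] → before → no.
task66 [Fri 11:00, Sun 08:00] → met-by → no.
task67 [Wed 05:00, Sat 06:00] → overlapped-by → yes.
task68 [Mon 22:00, Wed 15:00] → overlaps → yes.
task69 [Tue 04:00, Fri 15:00] → contains → no.
task71 [Mon 20:00, Thu 15:00] → overlaps → yes.
task72 [Thu 19:00, Fri 07:00] → during → no.
task73 [Sat 19:00, Sun 15:00] → after → no.
task74 [Thu 07:00, Thu 14:00] → during → no.
Result: task67, task68, task71.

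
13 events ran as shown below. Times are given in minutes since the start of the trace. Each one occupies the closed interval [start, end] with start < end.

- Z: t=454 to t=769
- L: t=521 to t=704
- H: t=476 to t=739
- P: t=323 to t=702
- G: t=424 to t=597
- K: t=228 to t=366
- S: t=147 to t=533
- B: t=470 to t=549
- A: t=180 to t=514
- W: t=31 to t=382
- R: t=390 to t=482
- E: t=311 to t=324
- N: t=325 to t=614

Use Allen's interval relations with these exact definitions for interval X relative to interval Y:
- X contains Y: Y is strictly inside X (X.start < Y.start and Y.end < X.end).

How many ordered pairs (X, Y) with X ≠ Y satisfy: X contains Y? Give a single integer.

Checking all 156 ordered pairs for relation 'contains'; matching pairs in alphabetical order:
(A, E): A contains E ✓
(A, K): A contains K ✓
(A, R): A contains R ✓
(G, B): G contains B ✓
(H, L): H contains L ✓
(K, E): K contains E ✓
(N, B): N contains B ✓
(N, G): N contains G ✓
(N, R): N contains R ✓
(P, B): P contains B ✓
(P, G): P contains G ✓
(P, N): P contains N ✓
(P, R): P contains R ✓
(S, A): S contains A ✓
(S, E): S contains E ✓
(S, K): S contains K ✓
(S, R): S contains R ✓
(W, E): W contains E ✓
(W, K): W contains K ✓
(Z, B): Z contains B ✓
(Z, H): Z contains H ✓
(Z, L): Z contains L ✓
Count: 22.

22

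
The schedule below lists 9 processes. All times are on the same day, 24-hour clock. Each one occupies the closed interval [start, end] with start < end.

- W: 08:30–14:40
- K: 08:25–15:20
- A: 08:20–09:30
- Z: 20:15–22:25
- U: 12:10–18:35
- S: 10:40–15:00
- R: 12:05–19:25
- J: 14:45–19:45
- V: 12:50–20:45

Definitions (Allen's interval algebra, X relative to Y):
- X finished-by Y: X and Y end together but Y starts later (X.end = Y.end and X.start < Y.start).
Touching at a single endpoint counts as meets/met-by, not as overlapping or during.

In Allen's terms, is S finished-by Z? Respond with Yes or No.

S = [10:40, 15:00], Z = [20:15, 22:25].
Actual relation of S to Z: before.
Asked whether 'finished-by' holds → No.

No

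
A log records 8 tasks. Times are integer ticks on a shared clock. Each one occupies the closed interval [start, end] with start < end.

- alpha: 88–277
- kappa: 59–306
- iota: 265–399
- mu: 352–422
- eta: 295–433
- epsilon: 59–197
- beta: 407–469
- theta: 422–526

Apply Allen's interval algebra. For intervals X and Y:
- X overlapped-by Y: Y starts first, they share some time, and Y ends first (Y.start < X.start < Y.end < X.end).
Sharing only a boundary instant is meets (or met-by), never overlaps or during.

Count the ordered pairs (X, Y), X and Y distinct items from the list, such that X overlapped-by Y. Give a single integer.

10

Checking all 56 ordered pairs for relation 'overlapped-by'; matching pairs in alphabetical order:
(alpha, epsilon): alpha overlapped-by epsilon ✓
(beta, eta): beta overlapped-by eta ✓
(beta, mu): beta overlapped-by mu ✓
(eta, iota): eta overlapped-by iota ✓
(eta, kappa): eta overlapped-by kappa ✓
(iota, alpha): iota overlapped-by alpha ✓
(iota, kappa): iota overlapped-by kappa ✓
(mu, iota): mu overlapped-by iota ✓
(theta, beta): theta overlapped-by beta ✓
(theta, eta): theta overlapped-by eta ✓
Count: 10.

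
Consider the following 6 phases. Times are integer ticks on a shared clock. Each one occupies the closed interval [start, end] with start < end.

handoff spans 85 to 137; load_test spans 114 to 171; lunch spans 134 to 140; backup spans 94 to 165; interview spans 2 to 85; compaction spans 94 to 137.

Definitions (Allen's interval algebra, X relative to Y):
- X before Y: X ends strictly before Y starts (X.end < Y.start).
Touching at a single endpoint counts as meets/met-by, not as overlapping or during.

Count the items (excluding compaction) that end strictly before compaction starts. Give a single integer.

Target compaction = [94, 137].
backup [94, 165] → started-by → no.
handoff [85, 137] → finished-by → no.
interview [2, 85] → before → counts.
load_test [114, 171] → overlapped-by → no.
lunch [134, 140] → overlapped-by → no.
Total: 1.

1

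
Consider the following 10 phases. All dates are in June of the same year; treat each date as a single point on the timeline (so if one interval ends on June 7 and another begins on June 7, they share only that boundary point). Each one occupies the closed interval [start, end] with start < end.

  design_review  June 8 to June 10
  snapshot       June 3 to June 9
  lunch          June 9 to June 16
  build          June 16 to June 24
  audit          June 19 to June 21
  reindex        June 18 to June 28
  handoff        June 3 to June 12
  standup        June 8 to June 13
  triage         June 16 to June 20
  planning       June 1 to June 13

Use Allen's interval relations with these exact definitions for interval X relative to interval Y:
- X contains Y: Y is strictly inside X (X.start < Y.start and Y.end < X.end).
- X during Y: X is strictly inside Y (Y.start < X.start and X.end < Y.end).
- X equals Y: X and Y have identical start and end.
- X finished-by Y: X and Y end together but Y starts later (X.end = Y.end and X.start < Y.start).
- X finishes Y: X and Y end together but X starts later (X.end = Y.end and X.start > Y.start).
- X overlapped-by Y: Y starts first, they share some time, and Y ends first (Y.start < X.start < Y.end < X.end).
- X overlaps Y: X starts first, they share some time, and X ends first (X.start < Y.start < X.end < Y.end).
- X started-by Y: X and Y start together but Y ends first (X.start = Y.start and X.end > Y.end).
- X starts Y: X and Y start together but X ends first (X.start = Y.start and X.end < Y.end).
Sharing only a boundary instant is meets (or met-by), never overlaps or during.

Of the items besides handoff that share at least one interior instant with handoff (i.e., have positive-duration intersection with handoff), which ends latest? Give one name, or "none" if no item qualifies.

Target handoff = [June 3, June 12].
audit [June 19, June 21] → after → excluded.
build [June 16, June 24] → after → excluded.
design_review [June 8, June 10] → during → candidate.
lunch [June 9, June 16] → overlapped-by → candidate.
planning [June 1, June 13] → contains → candidate.
reindex [June 18, June 28] → after → excluded.
snapshot [June 3, June 9] → starts → candidate.
standup [June 8, June 13] → overlapped-by → candidate.
triage [June 16, June 20] → after → excluded.
Among candidates, latest end is June 16 → lunch.

lunch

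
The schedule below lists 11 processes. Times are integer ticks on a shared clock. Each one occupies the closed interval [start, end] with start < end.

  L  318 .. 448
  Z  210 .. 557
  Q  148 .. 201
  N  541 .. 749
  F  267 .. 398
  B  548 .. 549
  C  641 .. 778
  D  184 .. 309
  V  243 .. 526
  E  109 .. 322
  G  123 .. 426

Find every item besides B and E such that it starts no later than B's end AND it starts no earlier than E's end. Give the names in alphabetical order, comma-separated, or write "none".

N

Conditions: its start is no later than B's end (X.start <= 549) AND its start is no earlier than E's end (X.start >= 322).
C: start 641 <= 549? ✗; start 641 >= 322? ✓ → no.
D: start 184 <= 549? ✓; start 184 >= 322? ✗ → no.
F: start 267 <= 549? ✓; start 267 >= 322? ✗ → no.
G: start 123 <= 549? ✓; start 123 >= 322? ✗ → no.
L: start 318 <= 549? ✓; start 318 >= 322? ✗ → no.
N: start 541 <= 549? ✓; start 541 >= 322? ✓ → yes.
Q: start 148 <= 549? ✓; start 148 >= 322? ✗ → no.
V: start 243 <= 549? ✓; start 243 >= 322? ✗ → no.
Z: start 210 <= 549? ✓; start 210 >= 322? ✗ → no.
Result: N.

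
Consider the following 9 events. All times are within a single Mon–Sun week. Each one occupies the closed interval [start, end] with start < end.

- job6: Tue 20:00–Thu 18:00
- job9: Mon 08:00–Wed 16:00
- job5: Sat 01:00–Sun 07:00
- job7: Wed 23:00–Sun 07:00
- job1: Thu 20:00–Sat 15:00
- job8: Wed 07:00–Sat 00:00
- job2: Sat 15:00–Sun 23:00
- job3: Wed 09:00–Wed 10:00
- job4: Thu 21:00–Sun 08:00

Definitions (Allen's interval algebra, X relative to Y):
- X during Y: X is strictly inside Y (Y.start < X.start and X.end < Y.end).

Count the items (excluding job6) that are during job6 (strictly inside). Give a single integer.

1

Target job6 = [Tue 20:00, Thu 18:00].
job1 [Thu 20:00, Sat 15:00] → after → no.
job2 [Sat 15:00, Sun 23:00] → after → no.
job3 [Wed 09:00, Wed 10:00] → during → counts.
job4 [Thu 21:00, Sun 08:00] → after → no.
job5 [Sat 01:00, Sun 07:00] → after → no.
job7 [Wed 23:00, Sun 07:00] → overlapped-by → no.
job8 [Wed 07:00, Sat 00:00] → overlapped-by → no.
job9 [Mon 08:00, Wed 16:00] → overlaps → no.
Total: 1.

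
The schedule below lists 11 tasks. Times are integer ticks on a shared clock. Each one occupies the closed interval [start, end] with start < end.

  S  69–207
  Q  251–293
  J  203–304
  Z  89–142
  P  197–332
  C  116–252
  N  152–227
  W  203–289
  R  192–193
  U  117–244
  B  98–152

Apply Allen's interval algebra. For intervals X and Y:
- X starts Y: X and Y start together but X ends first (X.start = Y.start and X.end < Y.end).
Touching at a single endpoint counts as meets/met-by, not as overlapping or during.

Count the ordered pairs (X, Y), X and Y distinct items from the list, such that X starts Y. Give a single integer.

Checking all 110 ordered pairs for relation 'starts'; matching pairs in alphabetical order:
(W, J): W starts J ✓
Count: 1.

1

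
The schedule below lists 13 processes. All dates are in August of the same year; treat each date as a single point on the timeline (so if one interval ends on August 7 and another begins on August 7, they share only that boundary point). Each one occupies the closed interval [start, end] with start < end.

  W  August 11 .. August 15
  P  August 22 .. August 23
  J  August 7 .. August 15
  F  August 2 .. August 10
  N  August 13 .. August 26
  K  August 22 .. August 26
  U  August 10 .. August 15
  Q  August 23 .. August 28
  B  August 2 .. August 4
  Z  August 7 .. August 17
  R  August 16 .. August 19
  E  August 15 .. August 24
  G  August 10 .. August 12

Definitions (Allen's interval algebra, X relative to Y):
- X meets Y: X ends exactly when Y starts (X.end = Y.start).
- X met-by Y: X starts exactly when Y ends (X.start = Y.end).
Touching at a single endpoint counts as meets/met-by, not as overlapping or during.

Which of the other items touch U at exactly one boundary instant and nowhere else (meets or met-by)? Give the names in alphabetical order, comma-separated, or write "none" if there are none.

Target U = [August 10, August 15].
B [August 2, August 4] → before → no.
E [August 15, August 24] → met-by → yes.
F [August 2, August 10] → meets → yes.
G [August 10, August 12] → starts → no.
J [August 7, August 15] → finished-by → no.
K [August 22, August 26] → after → no.
N [August 13, August 26] → overlapped-by → no.
P [August 22, August 23] → after → no.
Q [August 23, August 28] → after → no.
R [August 16, August 19] → after → no.
W [August 11, August 15] → finishes → no.
Z [August 7, August 17] → contains → no.
Result: E, F.

E, F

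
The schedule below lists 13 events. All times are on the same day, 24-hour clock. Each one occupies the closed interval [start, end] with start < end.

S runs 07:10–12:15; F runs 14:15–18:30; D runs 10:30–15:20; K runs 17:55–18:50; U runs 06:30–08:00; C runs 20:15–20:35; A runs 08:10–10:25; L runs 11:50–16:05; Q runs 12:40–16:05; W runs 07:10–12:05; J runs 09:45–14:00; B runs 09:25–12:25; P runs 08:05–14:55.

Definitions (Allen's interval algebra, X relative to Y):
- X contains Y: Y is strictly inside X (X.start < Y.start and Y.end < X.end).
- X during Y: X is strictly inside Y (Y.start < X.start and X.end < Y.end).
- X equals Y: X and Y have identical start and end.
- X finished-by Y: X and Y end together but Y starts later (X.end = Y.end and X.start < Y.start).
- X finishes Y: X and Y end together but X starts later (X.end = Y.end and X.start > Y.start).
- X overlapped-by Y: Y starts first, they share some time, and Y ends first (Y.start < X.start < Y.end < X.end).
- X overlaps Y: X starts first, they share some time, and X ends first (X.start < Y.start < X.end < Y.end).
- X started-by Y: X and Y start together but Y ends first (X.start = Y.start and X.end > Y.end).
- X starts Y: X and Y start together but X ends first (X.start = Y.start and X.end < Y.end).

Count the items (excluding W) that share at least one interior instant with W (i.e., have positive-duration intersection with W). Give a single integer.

8

Target W = [07:10, 12:05].
A [08:10, 10:25] → during → counts.
B [09:25, 12:25] → overlapped-by → counts.
C [20:15, 20:35] → after → no.
D [10:30, 15:20] → overlapped-by → counts.
F [14:15, 18:30] → after → no.
J [09:45, 14:00] → overlapped-by → counts.
K [17:55, 18:50] → after → no.
L [11:50, 16:05] → overlapped-by → counts.
P [08:05, 14:55] → overlapped-by → counts.
Q [12:40, 16:05] → after → no.
S [07:10, 12:15] → started-by → counts.
U [06:30, 08:00] → overlaps → counts.
Total: 8.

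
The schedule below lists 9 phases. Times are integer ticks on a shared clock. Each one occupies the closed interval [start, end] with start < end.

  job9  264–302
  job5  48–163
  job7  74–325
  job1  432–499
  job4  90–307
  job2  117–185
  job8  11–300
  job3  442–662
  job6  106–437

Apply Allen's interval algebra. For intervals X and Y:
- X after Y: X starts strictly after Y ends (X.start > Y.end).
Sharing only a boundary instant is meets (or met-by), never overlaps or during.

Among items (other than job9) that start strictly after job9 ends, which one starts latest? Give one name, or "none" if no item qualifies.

job3

Target job9 = [264, 302].
job1 [432, 499] → after → candidate.
job2 [117, 185] → before → excluded.
job3 [442, 662] → after → candidate.
job4 [90, 307] → contains → excluded.
job5 [48, 163] → before → excluded.
job6 [106, 437] → contains → excluded.
job7 [74, 325] → contains → excluded.
job8 [11, 300] → overlaps → excluded.
Among candidates, latest start is 442 → job3.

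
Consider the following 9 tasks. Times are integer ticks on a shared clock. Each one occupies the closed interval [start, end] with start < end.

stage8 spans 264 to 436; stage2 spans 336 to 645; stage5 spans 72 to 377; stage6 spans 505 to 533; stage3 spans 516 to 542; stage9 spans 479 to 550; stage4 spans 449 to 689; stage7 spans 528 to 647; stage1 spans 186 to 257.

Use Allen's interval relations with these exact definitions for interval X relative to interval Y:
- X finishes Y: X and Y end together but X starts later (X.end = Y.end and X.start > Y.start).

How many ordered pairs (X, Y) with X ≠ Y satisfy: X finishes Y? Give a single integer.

Checking all 72 ordered pairs for relation 'finishes'; matching pairs in alphabetical order:
No pair satisfies it.
Count: 0.

0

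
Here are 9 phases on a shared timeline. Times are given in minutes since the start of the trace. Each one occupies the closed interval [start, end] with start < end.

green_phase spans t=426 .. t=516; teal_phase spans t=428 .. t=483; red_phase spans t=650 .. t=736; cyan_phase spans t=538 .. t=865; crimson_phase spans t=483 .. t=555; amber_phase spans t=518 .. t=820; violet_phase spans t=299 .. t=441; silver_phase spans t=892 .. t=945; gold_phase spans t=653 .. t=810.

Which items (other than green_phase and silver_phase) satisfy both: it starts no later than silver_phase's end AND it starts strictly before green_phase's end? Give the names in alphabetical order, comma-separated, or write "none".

Conditions: its start is no later than silver_phase's end (X.start <= t=945) AND its start is strictly before green_phase's end (X.start < t=516).
amber_phase: start t=518 <= t=945? ✓; start t=518 < t=516? ✗ → no.
crimson_phase: start t=483 <= t=945? ✓; start t=483 < t=516? ✓ → yes.
cyan_phase: start t=538 <= t=945? ✓; start t=538 < t=516? ✗ → no.
gold_phase: start t=653 <= t=945? ✓; start t=653 < t=516? ✗ → no.
red_phase: start t=650 <= t=945? ✓; start t=650 < t=516? ✗ → no.
teal_phase: start t=428 <= t=945? ✓; start t=428 < t=516? ✓ → yes.
violet_phase: start t=299 <= t=945? ✓; start t=299 < t=516? ✓ → yes.
Result: crimson_phase, teal_phase, violet_phase.

crimson_phase, teal_phase, violet_phase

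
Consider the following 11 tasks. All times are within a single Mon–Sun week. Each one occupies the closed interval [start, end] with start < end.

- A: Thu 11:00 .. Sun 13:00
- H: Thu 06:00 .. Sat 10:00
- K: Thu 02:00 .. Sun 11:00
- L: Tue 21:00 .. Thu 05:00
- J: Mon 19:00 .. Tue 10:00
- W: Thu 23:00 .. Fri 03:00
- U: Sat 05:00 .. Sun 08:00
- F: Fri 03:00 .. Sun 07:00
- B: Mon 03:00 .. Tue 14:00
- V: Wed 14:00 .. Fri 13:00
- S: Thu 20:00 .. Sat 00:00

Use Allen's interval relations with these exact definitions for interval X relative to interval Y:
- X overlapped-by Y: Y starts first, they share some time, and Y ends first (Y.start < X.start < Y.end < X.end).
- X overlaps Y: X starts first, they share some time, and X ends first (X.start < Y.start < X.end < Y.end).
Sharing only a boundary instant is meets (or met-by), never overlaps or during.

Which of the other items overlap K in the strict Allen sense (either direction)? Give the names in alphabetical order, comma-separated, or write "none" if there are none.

A, L, V

Target K = [Thu 02:00, Sun 11:00].
A [Thu 11:00, Sun 13:00] → overlapped-by → yes.
B [Mon 03:00, Tue 14:00] → before → no.
F [Fri 03:00, Sun 07:00] → during → no.
H [Thu 06:00, Sat 10:00] → during → no.
J [Mon 19:00, Tue 10:00] → before → no.
L [Tue 21:00, Thu 05:00] → overlaps → yes.
S [Thu 20:00, Sat 00:00] → during → no.
U [Sat 05:00, Sun 08:00] → during → no.
V [Wed 14:00, Fri 13:00] → overlaps → yes.
W [Thu 23:00, Fri 03:00] → during → no.
Result: A, L, V.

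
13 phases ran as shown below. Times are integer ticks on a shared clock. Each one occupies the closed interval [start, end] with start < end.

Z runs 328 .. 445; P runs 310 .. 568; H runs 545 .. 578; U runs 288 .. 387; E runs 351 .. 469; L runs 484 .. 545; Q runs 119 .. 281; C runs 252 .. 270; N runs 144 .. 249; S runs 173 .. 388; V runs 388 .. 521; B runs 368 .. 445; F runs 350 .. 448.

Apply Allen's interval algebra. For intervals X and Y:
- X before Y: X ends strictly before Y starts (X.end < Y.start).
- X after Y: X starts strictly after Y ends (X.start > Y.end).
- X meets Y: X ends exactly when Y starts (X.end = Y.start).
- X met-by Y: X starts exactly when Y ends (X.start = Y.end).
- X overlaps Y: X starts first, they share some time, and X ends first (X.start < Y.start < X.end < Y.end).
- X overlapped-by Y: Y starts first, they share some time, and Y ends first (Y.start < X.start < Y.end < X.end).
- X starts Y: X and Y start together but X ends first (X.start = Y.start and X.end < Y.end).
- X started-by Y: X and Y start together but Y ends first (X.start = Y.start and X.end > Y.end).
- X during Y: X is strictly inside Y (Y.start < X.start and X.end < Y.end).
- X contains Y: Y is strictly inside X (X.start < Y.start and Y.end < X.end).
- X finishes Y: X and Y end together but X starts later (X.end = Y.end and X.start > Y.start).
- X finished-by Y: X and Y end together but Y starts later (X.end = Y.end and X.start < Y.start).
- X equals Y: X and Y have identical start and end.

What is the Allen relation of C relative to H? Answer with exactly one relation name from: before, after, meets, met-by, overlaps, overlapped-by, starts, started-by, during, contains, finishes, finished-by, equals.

C = [252, 270]; H = [545, 578].
Compare endpoints: C.start < H.start, C.start < H.end, C.end < H.start, C.end < H.end.
That pattern is 'before'.

before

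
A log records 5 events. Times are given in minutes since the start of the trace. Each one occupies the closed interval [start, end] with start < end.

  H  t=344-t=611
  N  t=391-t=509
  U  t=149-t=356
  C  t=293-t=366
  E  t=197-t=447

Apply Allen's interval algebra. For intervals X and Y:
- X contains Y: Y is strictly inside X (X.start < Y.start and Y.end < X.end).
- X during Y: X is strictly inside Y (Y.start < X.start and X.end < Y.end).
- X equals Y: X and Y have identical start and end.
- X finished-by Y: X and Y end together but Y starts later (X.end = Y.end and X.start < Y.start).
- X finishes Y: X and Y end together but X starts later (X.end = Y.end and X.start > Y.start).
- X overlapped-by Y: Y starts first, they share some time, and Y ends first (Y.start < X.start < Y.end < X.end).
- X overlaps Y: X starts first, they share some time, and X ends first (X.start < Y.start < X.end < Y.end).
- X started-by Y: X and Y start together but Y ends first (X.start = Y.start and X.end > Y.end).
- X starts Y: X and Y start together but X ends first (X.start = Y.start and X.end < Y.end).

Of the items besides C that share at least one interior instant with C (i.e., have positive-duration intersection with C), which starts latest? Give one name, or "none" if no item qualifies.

H

Target C = [t=293, t=366].
E [t=197, t=447] → contains → candidate.
H [t=344, t=611] → overlapped-by → candidate.
N [t=391, t=509] → after → excluded.
U [t=149, t=356] → overlaps → candidate.
Among candidates, latest start is t=344 → H.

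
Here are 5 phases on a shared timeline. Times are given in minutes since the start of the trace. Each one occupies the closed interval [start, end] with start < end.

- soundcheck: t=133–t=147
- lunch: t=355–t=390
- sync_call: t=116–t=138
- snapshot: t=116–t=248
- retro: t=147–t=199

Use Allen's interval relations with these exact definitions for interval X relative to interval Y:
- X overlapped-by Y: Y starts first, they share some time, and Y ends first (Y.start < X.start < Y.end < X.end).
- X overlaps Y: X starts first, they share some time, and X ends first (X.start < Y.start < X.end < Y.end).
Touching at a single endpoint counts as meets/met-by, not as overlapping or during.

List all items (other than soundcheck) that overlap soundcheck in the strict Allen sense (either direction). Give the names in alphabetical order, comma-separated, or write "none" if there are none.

Target soundcheck = [t=133, t=147].
lunch [t=355, t=390] → after → no.
retro [t=147, t=199] → met-by → no.
snapshot [t=116, t=248] → contains → no.
sync_call [t=116, t=138] → overlaps → yes.
Result: sync_call.

sync_call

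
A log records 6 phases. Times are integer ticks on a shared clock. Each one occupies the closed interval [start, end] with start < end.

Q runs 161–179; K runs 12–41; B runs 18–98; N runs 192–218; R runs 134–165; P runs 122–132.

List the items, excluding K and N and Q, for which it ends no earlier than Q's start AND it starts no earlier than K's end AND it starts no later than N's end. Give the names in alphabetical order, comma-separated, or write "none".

R

Conditions: its end is no earlier than Q's start (X.end >= 161) AND its start is no earlier than K's end (X.start >= 41) AND its start is no later than N's end (X.start <= 218).
B: end 98 >= 161? ✗; start 18 >= 41? ✗; start 18 <= 218? ✓ → no.
P: end 132 >= 161? ✗; start 122 >= 41? ✓; start 122 <= 218? ✓ → no.
R: end 165 >= 161? ✓; start 134 >= 41? ✓; start 134 <= 218? ✓ → yes.
Result: R.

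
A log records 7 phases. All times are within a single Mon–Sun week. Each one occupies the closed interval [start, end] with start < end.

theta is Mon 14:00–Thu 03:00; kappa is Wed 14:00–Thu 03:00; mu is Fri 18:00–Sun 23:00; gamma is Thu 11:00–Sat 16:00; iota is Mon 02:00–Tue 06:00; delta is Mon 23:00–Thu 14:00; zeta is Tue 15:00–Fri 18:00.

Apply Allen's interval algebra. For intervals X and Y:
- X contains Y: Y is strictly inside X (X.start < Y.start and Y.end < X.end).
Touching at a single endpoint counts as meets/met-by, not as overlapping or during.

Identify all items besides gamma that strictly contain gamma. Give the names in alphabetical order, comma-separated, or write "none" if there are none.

none

Target gamma = [Thu 11:00, Sat 16:00].
delta [Mon 23:00, Thu 14:00] → overlaps → no.
iota [Mon 02:00, Tue 06:00] → before → no.
kappa [Wed 14:00, Thu 03:00] → before → no.
mu [Fri 18:00, Sun 23:00] → overlapped-by → no.
theta [Mon 14:00, Thu 03:00] → before → no.
zeta [Tue 15:00, Fri 18:00] → overlaps → no.
Result: none.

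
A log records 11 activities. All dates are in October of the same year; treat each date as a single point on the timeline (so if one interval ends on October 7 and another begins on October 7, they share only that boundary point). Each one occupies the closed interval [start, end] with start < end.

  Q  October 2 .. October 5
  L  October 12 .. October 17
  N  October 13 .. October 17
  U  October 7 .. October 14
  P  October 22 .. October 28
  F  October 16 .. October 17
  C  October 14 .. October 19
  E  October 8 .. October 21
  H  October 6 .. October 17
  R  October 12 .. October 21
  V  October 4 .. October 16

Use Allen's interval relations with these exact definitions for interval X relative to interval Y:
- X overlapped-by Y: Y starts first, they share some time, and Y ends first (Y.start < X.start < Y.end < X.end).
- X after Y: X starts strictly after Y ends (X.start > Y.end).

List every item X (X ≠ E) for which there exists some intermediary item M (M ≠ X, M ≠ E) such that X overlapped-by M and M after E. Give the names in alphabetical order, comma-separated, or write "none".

Target E = [October 8, October 21].
Intermediaries M with M after E: P.
Via P — items with X overlapped-by P: none.
Union: none.

none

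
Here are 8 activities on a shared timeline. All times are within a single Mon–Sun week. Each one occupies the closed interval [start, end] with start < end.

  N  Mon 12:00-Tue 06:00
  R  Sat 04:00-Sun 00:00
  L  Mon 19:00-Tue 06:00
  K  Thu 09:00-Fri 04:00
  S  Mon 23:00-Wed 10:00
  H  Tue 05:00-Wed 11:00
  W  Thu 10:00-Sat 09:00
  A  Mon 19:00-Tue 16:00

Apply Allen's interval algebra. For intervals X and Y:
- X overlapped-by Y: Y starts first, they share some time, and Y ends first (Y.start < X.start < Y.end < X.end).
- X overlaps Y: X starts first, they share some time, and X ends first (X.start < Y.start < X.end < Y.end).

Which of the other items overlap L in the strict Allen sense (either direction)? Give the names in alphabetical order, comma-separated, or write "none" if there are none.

Target L = [Mon 19:00, Tue 06:00].
A [Mon 19:00, Tue 16:00] → started-by → no.
H [Tue 05:00, Wed 11:00] → overlapped-by → yes.
K [Thu 09:00, Fri 04:00] → after → no.
N [Mon 12:00, Tue 06:00] → finished-by → no.
R [Sat 04:00, Sun 00:00] → after → no.
S [Mon 23:00, Wed 10:00] → overlapped-by → yes.
W [Thu 10:00, Sat 09:00] → after → no.
Result: H, S.

H, S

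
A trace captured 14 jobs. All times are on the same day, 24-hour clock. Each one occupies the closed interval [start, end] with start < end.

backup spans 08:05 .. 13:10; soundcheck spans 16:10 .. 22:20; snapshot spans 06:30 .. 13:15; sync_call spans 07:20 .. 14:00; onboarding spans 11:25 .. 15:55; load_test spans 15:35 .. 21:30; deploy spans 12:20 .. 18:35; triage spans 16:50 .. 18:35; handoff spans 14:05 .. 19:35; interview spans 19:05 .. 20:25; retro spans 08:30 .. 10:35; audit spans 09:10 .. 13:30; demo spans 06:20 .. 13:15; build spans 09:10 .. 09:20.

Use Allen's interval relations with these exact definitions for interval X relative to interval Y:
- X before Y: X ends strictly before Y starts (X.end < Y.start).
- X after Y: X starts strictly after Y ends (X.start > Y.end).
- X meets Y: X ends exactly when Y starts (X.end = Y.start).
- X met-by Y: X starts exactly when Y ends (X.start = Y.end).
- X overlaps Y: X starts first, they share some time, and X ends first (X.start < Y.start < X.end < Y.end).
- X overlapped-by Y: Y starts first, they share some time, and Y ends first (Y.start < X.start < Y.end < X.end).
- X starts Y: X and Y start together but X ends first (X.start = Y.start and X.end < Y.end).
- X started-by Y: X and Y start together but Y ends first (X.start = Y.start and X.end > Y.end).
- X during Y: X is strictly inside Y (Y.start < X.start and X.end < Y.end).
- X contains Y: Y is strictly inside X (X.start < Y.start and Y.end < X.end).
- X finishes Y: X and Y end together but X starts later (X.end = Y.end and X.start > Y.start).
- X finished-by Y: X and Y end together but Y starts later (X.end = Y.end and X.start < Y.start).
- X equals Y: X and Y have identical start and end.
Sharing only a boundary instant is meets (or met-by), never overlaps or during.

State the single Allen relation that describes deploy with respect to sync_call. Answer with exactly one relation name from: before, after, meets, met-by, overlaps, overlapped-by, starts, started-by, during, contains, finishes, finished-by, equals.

overlapped-by

deploy = [12:20, 18:35]; sync_call = [07:20, 14:00].
Compare endpoints: deploy.start > sync_call.start, deploy.start < sync_call.end, deploy.end > sync_call.start, deploy.end > sync_call.end.
That pattern is 'overlapped-by'.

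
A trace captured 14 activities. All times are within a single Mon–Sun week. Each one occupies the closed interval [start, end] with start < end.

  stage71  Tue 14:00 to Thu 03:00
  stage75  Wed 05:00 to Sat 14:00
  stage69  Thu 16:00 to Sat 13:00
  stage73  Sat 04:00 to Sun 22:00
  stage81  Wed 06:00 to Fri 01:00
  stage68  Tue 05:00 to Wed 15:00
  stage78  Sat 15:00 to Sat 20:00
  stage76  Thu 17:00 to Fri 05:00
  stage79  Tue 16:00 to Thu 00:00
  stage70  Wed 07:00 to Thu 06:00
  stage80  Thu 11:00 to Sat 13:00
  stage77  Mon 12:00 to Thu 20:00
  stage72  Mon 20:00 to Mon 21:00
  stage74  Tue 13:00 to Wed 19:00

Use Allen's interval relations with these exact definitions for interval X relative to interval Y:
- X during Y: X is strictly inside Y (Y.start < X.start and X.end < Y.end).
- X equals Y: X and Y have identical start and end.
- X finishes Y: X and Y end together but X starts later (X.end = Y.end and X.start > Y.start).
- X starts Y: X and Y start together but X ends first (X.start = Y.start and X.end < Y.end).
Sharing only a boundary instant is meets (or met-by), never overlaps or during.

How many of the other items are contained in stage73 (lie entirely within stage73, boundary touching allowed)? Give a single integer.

1

Target stage73 = [Sat 04:00, Sun 22:00].
stage68 [Tue 05:00, Wed 15:00] → before → no.
stage69 [Thu 16:00, Sat 13:00] → overlaps → no.
stage70 [Wed 07:00, Thu 06:00] → before → no.
stage71 [Tue 14:00, Thu 03:00] → before → no.
stage72 [Mon 20:00, Mon 21:00] → before → no.
stage74 [Tue 13:00, Wed 19:00] → before → no.
stage75 [Wed 05:00, Sat 14:00] → overlaps → no.
stage76 [Thu 17:00, Fri 05:00] → before → no.
stage77 [Mon 12:00, Thu 20:00] → before → no.
stage78 [Sat 15:00, Sat 20:00] → during → counts.
stage79 [Tue 16:00, Thu 00:00] → before → no.
stage80 [Thu 11:00, Sat 13:00] → overlaps → no.
stage81 [Wed 06:00, Fri 01:00] → before → no.
Total: 1.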